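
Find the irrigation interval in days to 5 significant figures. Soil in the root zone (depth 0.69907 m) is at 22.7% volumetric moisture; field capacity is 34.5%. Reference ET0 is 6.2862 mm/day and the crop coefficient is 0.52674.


Approach: apply soil-water budget scheduling, SMD = (FC-theta)/100*depth*1000; ETc = ET0*Kc; interval = SMD/ETc.
Step 1 — soil moisture deficit:
  SMD = (34.5 - 22.7)/100 * 0.69907 * 1000 = 82.49026 mm
Step 2 — daily crop ET (ETc = ET0*Kc):
  ETc = 6.2862 * 0.52674 = 3.311193 mm/day
Step 3 — irrigation interval (SMD/ETc):
  interval = 82.49026 / 3.311193 = 24.913 days
Therefore the irrigation interval = 24.913 days.


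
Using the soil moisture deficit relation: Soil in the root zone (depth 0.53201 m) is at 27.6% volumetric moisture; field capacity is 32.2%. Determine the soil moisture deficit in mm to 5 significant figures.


Approach: apply the soil moisture deficit relation, SMD = (FC - theta)/100 * depth * 1000.
SMD = (32.2 - 27.6)/100 * 0.53201 * 1000 = 24.472 mm
Therefore the soil moisture deficit = 24.472 mm.


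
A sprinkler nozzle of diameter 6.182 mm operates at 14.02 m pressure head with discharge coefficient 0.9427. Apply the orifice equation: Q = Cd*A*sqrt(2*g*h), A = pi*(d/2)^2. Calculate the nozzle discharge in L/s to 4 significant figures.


A = pi*(6.182e-3/2)^2 = 3.00157e-05 m^2
Q = 0.9427 * 3.00157e-05 * sqrt(2*9.81*14.02) * 1000 = 0.4693 L/s
Therefore the nozzle discharge = 0.4693 L/s.


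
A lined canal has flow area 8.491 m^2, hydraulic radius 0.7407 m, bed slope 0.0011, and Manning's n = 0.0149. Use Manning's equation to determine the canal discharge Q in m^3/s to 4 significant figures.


Approach: apply Manning's equation, Q = (1/n)*A*R^(2/3)*S^(1/2).
Q = (1/0.0149) * 8.491 * 0.7407^(2/3) * 0.0011^(1/2) = 15.47 m^3/s
Therefore the canal discharge Q = 15.47 m^3/s.


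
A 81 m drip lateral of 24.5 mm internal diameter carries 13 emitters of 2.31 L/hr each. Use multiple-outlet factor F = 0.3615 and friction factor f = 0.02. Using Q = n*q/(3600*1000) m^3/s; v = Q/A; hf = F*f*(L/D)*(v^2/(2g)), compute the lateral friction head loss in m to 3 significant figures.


Q = 13*2.31/(3600*1000) = 8.3417e-06 m^3/s
A = pi*(24.5e-3/2)^2 = 4.7144e-04 m^2, so v = Q/A = 0.017694 m/s
hf = 0.3615*0.02*(81/0.0245)*(0.017694^2/(2*9.81)) = 0.000381 m
Therefore the lateral friction head loss = 0.000381 m.


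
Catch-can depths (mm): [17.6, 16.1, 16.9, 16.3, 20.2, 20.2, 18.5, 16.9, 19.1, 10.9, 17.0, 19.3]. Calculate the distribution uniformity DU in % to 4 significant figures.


Approach: apply the low-quarter distribution uniformity, DU = (mean of lowest quarter of readings / overall mean)*100.
sorted lowest 3 of 12: [10.9, 16.1, 16.3] -> mean = 14.4333 mm
overall mean = 17.4167 mm
DU = (14.4333/17.4167)*100 = 82.87 %
Therefore the distribution uniformity DU = 82.87 %.


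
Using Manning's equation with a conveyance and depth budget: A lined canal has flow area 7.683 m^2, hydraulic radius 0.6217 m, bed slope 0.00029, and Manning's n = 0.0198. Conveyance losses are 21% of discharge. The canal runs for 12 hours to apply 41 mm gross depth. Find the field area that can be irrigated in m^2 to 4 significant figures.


Approach: apply Manning's equation with a conveyance and depth budget, Q = (1/n)*A*R^(2/3)*S^(1/2); Q_field = Q*(1-loss); Area = Q_field*t/(d/1000).
Step 1 — canal discharge (Manning's equation):
  Q = (1/0.0198) * 7.683 * 0.6217^(2/3) * 0.00029^(1/2) = 4.81340 m^3/s
Step 2 — delivered flow: Q_field = 4.81340*(1 - 21/100) = 3.80259 m^3/s
Step 3 — volume delivered: V = 3.80259 * 12*3600 = 164272 m^3
Step 4 — area served: A = V / (depth/1000) = 164272 / 0.041 = 4007000 m^2
Therefore the field area that can be irrigated = 4007000 m^2.


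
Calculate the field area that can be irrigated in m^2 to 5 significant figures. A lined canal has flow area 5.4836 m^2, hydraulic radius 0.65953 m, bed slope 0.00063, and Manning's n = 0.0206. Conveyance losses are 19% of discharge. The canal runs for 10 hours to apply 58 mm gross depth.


Approach: apply Manning's equation with a conveyance and depth budget, Q = (1/n)*A*R^(2/3)*S^(1/2); Q_field = Q*(1-loss); Area = Q_field*t/(d/1000).
Step 1 — canal discharge (Manning's equation):
  Q = (1/0.0206) * 5.4836 * 0.65953^(2/3) * 0.00063^(1/2) = 5.062424 m^3/s
Step 2 — delivered flow: Q_field = 5.062424*(1 - 19/100) = 4.100564 m^3/s
Step 3 — volume delivered: V = 4.100564 * 10*3600 = 147620.3 m^3
Step 4 — area served: A = V / (depth/1000) = 147620.3 / 0.058 = 2545200 m^2
Therefore the field area that can be irrigated = 2545200 m^2.


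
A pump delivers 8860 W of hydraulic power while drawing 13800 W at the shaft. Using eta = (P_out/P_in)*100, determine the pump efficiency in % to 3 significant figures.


eta = (8860 / 13800) * 100 = 64.2 %
Therefore the pump efficiency = 64.2 %.


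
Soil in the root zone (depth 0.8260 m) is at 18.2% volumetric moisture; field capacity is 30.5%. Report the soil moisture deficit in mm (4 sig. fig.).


Approach: apply the soil moisture deficit relation, SMD = (FC - theta)/100 * depth * 1000.
SMD = (30.5 - 18.2)/100 * 0.8260 * 1000 = 101.6 mm
Therefore the soil moisture deficit = 101.6 mm.


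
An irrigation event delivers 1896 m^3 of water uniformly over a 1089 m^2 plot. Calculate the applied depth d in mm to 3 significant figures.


Approach: apply depth from volume over area, d = (V/A)*1000.
d = (1896 / 1089) * 1000 = 1740 mm
Therefore the applied depth d = 1740 mm.


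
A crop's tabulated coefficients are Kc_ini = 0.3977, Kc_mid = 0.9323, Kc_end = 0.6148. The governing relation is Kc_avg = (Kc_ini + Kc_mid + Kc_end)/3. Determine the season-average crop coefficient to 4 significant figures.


Kc_avg = (0.3977 + 0.9323 + 0.6148)/3 = 0.6483
Therefore the season-average crop coefficient = 0.6483.


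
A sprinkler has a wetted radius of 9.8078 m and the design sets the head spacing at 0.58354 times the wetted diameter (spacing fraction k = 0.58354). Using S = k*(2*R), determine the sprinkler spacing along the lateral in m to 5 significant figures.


S = 0.58354 * (2 * 9.8078) = 11.446 m
Therefore the sprinkler spacing along the lateral = 11.446 m.


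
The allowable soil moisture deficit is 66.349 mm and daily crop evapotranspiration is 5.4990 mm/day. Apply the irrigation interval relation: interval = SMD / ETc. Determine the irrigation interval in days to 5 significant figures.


interval = 66.349 / 5.4990 = 12.066 days
Therefore the irrigation interval = 12.066 days.


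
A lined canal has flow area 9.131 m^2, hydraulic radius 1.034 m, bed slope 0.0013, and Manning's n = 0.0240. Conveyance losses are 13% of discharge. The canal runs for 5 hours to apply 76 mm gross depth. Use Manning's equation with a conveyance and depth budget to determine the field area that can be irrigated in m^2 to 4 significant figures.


Approach: apply Manning's equation with a conveyance and depth budget, Q = (1/n)*A*R^(2/3)*S^(1/2); Q_field = Q*(1-loss); Area = Q_field*t/(d/1000).
Step 1 — canal discharge (Manning's equation):
  Q = (1/0.0240) * 9.131 * 1.034^(2/3) * 0.0013^(1/2) = 14.0268 m^3/s
Step 2 — delivered flow: Q_field = 14.0268*(1 - 13/100) = 12.2033 m^3/s
Step 3 — volume delivered: V = 12.2033 * 5*3600 = 219660 m^3
Step 4 — area served: A = V / (depth/1000) = 219660 / 0.076 = 2890000 m^2
Therefore the field area that can be irrigated = 2890000 m^2.


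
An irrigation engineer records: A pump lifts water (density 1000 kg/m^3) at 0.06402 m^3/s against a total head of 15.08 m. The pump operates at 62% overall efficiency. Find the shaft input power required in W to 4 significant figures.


Approach: apply hydraulic power then efficiency conversion, P = rho*g*Q*H; P_in = P/eta.
Step 1 — hydraulic power (P = rho*g*Q*H):
  P = 1000 * 9.81 * 0.06402 * 15.08 = 9470.79 W
Step 2 — input power: P_in = P/eta = 9470.79 / 0.62 = 15280 W
Therefore the shaft input power required = 15280 W.


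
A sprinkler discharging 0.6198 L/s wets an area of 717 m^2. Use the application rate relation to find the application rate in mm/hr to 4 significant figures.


Approach: apply the application rate relation, rate = (Q/A)*3600.
rate = (0.6198 / 717) * 3600 = 3.112 mm/hr
Therefore the application rate = 3.112 mm/hr.


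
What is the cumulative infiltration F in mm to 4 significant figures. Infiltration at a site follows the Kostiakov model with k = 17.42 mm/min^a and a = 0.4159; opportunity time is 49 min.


Approach: apply the Kostiakov infiltration equation, F = k*t^a.
F = 17.42 * 49^0.4159 = 87.90 mm
Therefore the cumulative infiltration F = 87.90 mm.


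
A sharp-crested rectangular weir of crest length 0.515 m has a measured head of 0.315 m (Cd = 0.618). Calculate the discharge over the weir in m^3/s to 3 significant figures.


Approach: apply the rectangular weir equation, Q = (2/3)*Cd*L*sqrt(2g)*H^1.5.
Q = (2/3)*0.618*0.515*sqrt(2*9.81)*0.315^1.5 = 0.166 m^3/s
Therefore the discharge over the weir = 0.166 m^3/s.


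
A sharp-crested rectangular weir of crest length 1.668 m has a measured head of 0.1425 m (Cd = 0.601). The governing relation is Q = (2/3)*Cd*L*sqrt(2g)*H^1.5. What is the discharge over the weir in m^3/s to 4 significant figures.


Q = (2/3)*0.601*1.668*sqrt(2*9.81)*0.1425^1.5 = 0.1592 m^3/s
Therefore the discharge over the weir = 0.1592 m^3/s.


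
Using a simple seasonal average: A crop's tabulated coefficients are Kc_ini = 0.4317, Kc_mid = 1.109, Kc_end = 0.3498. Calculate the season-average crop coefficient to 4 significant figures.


Approach: apply a simple seasonal average, Kc_avg = (Kc_ini + Kc_mid + Kc_end)/3.
Kc_avg = (0.4317 + 1.109 + 0.3498)/3 = 0.6302
Therefore the season-average crop coefficient = 0.6302.


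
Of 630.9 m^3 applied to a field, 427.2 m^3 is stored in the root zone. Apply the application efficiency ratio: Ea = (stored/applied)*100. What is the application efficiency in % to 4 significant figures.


Ea = (427.2/630.9)*100 = 67.71 %
Therefore the application efficiency = 67.71 %.


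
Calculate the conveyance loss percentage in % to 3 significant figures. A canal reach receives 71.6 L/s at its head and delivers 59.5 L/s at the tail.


Approach: apply the conveyance loss ratio, loss% = ((Q_head - Q_tail)/Q_head)*100.
loss = ((71.6 - 59.5)/71.6)*100 = 16.9 %
Therefore the conveyance loss percentage = 16.9 %.


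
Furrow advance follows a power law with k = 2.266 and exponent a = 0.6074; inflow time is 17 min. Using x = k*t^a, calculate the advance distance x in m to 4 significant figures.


x = 2.266 * 17^0.6074 = 12.67 m
Therefore the advance distance x = 12.67 m.


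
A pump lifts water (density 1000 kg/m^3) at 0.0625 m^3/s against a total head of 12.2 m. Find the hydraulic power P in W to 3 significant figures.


Approach: apply the hydraulic power relation, P = rho*g*Q*H.
P = 1000 * 9.81 * 0.0625 * 12.2 = 7480 W
Therefore the hydraulic power P = 7480 W.


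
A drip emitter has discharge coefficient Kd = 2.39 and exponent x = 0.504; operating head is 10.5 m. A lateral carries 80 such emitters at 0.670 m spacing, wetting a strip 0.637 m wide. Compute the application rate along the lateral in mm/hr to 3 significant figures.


Approach: apply the emitter equation with a lateral mass balance, q = Kd*h^x; Q = n*q; rate = Q/(n*spacing*width).
Step 1 — single emitter flow (q = Kd*h^x):
  q = 2.39 * 10.5^0.504 = 7.8177 L/hr
Step 2 — total lateral flow: Q = 80 * 7.8177 = 625.41 L/hr
Step 3 — wetted area: A = 80 * 0.670 * 0.637 = 34.143 m^2
Step 4 — application rate: Q/A = 625.41/34.143 = 18.3 mm/hr
Therefore the application rate along the lateral = 18.3 mm/hr.


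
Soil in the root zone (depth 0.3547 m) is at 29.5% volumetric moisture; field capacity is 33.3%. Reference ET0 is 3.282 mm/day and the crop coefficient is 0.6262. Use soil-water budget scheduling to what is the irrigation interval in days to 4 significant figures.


Approach: apply soil-water budget scheduling, SMD = (FC-theta)/100*depth*1000; ETc = ET0*Kc; interval = SMD/ETc.
Step 1 — soil moisture deficit:
  SMD = (33.3 - 29.5)/100 * 0.3547 * 1000 = 13.4786 mm
Step 2 — daily crop ET (ETc = ET0*Kc):
  ETc = 3.282 * 0.6262 = 2.05519 mm/day
Step 3 — irrigation interval (SMD/ETc):
  interval = 13.4786 / 2.05519 = 6.558 days
Therefore the irrigation interval = 6.558 days.


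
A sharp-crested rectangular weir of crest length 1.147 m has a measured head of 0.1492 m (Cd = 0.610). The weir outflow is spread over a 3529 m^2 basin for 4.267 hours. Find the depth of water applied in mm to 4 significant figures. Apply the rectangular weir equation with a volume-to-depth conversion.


Approach: apply the rectangular weir equation with a volume-to-depth conversion, Q = (2/3)*Cd*L*sqrt(2g)*H^1.5; d = Q*t/A * 1000.
Step 1 — weir discharge:
  Q = (2/3)*0.610*1.147*sqrt(2*9.81)*0.1492^1.5 = 0.119071 m^3/s
Step 2 — volume: V = 0.119071 * 4.267*3600 = 1829.07 m^3
Step 3 — depth: d = V/A * 1000 = 1829.07/3529 * 1000 = 518.3 mm
Therefore the depth of water applied = 518.3 mm.


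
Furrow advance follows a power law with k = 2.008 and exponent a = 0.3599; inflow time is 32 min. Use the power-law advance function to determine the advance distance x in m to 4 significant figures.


Approach: apply the power-law advance function, x = k*t^a.
x = 2.008 * 32^0.3599 = 6.990 m
Therefore the advance distance x = 6.990 m.


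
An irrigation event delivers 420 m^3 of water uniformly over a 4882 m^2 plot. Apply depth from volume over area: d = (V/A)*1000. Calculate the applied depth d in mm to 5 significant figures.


d = (420 / 4882) * 1000 = 86.030 mm
Therefore the applied depth d = 86.030 mm.


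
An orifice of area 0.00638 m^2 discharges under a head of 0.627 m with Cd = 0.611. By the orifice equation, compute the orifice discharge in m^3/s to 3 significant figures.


Approach: apply the orifice equation, Q = Cd*A*sqrt(2*g*h).
Q = 0.611 * 0.00638 * sqrt(2*9.81*0.627) = 0.0137 m^3/s
Therefore the orifice discharge = 0.0137 m^3/s.


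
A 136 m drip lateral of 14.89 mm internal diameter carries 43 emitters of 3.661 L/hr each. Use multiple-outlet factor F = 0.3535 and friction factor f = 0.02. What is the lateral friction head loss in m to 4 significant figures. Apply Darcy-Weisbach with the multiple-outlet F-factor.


Approach: apply Darcy-Weisbach with the multiple-outlet F-factor, Q = n*q/(3600*1000) m^3/s; v = Q/A; hf = F*f*(L/D)*(v^2/(2g)).
Q = 43*3.661/(3600*1000) = 4.37286e-05 m^3/s
A = pi*(14.89e-3/2)^2 = 1.74132e-04 m^2, so v = Q/A = 0.251123 m/s
hf = 0.3535*0.02*(136/0.01489)*(0.251123^2/(2*9.81)) = 0.2076 m
Therefore the lateral friction head loss = 0.2076 m.


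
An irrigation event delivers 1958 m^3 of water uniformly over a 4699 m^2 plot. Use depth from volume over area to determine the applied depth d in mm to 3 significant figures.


Approach: apply depth from volume over area, d = (V/A)*1000.
d = (1958 / 4699) * 1000 = 417 mm
Therefore the applied depth d = 417 mm.


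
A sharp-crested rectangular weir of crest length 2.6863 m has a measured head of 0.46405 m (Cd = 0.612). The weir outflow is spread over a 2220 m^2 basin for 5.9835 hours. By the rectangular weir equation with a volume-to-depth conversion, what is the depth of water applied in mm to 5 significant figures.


Approach: apply the rectangular weir equation with a volume-to-depth conversion, Q = (2/3)*Cd*L*sqrt(2g)*H^1.5; d = Q*t/A * 1000.
Step 1 — weir discharge:
  Q = (2/3)*0.612*2.6863*sqrt(2*9.81)*0.46405^1.5 = 1.534657 m^3/s
Step 2 — volume: V = 1.534657 * 5.9835*3600 = 33057.43 m^3
Step 3 — depth: d = V/A * 1000 = 33057.43/2220 * 1000 = 14891 mm
Therefore the depth of water applied = 14891 mm.


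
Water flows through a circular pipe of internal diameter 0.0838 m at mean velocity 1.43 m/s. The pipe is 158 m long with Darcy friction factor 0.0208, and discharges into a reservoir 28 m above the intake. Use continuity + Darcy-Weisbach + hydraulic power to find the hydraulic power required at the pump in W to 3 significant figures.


Approach: apply continuity + Darcy-Weisbach + hydraulic power, Q = A*v; hf = f*(L/D)*(v^2/(2g)); H = static + hf; P = rho*g*Q*H.
Step 1 — flow rate (continuity, Q = A*v):
  A = pi*(0.0838/2)^2 = 0.0055154 m^2
  Q = 0.0055154 * 1.43 = 0.0078870 m^3/s
Step 2 — friction head loss (Darcy-Weisbach):
  hf = 0.0208 * (158/0.0838) * (1.43^2 / (2*9.81))
  hf = 4.0874 m
Step 3 — total head: H = 28 + 4.0874 = 32.087 m
Step 4 — hydraulic power (P = rho*g*Q*H):
  P = 1000 * 9.81 * 0.0078870 * 32.087 = 2480 W
Therefore the hydraulic power required at the pump = 2480 W.


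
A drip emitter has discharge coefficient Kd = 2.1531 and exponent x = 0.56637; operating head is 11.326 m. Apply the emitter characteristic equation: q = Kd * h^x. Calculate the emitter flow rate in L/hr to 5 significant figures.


q = 2.1531 * 11.326^0.56637 = 8.5126 L/hr
Therefore the emitter flow rate = 8.5126 L/hr.


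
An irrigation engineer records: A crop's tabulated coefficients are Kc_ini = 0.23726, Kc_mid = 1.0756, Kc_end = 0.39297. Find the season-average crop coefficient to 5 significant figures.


Approach: apply a simple seasonal average, Kc_avg = (Kc_ini + Kc_mid + Kc_end)/3.
Kc_avg = (0.23726 + 1.0756 + 0.39297)/3 = 0.56861
Therefore the season-average crop coefficient = 0.56861.


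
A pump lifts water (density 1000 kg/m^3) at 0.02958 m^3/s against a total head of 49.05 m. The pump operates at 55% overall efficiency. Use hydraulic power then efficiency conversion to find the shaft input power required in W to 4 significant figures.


Approach: apply hydraulic power then efficiency conversion, P = rho*g*Q*H; P_in = P/eta.
Step 1 — hydraulic power (P = rho*g*Q*H):
  P = 1000 * 9.81 * 0.02958 * 49.05 = 14233.3 W
Step 2 — input power: P_in = P/eta = 14233.3 / 0.55 = 25880 W
Therefore the shaft input power required = 25880 W.


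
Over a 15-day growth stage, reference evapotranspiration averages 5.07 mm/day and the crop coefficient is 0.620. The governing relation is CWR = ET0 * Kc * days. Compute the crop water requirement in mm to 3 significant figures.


CWR = 5.07 * 0.620 * 15 = 47.2 mm
Therefore the crop water requirement = 47.2 mm.


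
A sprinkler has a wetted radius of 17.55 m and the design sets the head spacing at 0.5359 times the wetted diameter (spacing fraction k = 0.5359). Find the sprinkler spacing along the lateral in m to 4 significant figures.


Approach: apply the sprinkler spacing rule (spacing as a fraction of wetted diameter), S = k*(2*R).
S = 0.5359 * (2 * 17.55) = 18.81 m
Therefore the sprinkler spacing along the lateral = 18.81 m.


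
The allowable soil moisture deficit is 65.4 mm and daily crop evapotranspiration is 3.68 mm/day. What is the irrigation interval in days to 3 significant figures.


Approach: apply the irrigation interval relation, interval = SMD / ETc.
interval = 65.4 / 3.68 = 17.8 days
Therefore the irrigation interval = 17.8 days.


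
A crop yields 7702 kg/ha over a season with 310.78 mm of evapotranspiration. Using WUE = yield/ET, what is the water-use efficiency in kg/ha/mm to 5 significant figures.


WUE = 7702 / 310.78 = 24.783 kg/ha/mm
Therefore the water-use efficiency = 24.783 kg/ha/mm.


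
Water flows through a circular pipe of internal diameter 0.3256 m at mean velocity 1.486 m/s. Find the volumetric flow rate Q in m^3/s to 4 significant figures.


Approach: apply the continuity equation for pipe flow, Q = A * v with A = pi*(D/2)^2.
A = pi*(0.3256/2)^2 = 0.0832643 m^2
Q = 0.0832643 * 1.486 = 0.1237 m^3/s
Therefore the volumetric flow rate Q = 0.1237 m^3/s.


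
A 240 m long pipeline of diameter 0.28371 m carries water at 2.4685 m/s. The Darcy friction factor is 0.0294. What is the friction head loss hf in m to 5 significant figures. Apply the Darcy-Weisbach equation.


Approach: apply the Darcy-Weisbach equation, hf = f*(L/D)*(v^2/(2g)).
hf = 0.0294 * (240/0.28371) * (2.4685^2 / (2*9.81))
hf = 7.7242 m
Therefore the friction head loss hf = 7.7242 m.


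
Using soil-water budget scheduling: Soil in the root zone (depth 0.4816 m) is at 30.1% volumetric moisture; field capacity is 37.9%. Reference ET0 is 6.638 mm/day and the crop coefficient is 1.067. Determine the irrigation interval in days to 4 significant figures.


Approach: apply soil-water budget scheduling, SMD = (FC-theta)/100*depth*1000; ETc = ET0*Kc; interval = SMD/ETc.
Step 1 — soil moisture deficit:
  SMD = (37.9 - 30.1)/100 * 0.4816 * 1000 = 37.5648 mm
Step 2 — daily crop ET (ETc = ET0*Kc):
  ETc = 6.638 * 1.067 = 7.08275 mm/day
Step 3 — irrigation interval (SMD/ETc):
  interval = 37.5648 / 7.08275 = 5.304 days
Therefore the irrigation interval = 5.304 days.


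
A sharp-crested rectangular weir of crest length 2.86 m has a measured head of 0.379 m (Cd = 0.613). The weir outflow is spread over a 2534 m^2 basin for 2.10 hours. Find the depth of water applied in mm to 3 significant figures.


Approach: apply the rectangular weir equation with a volume-to-depth conversion, Q = (2/3)*Cd*L*sqrt(2g)*H^1.5; d = Q*t/A * 1000.
Step 1 — weir discharge:
  Q = (2/3)*0.613*2.86*sqrt(2*9.81)*0.379^1.5 = 1.2079 m^3/s
Step 2 — volume: V = 1.2079 * 2.10*3600 = 9132.0 m^3
Step 3 — depth: d = V/A * 1000 = 9132.0/2534 * 1000 = 3600 mm
Therefore the depth of water applied = 3600 mm.


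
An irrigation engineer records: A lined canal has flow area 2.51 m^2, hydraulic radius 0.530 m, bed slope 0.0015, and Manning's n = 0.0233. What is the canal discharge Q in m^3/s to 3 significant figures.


Approach: apply Manning's equation, Q = (1/n)*A*R^(2/3)*S^(1/2).
Q = (1/0.0233) * 2.51 * 0.530^(2/3) * 0.0015^(1/2) = 2.73 m^3/s
Therefore the canal discharge Q = 2.73 m^3/s.


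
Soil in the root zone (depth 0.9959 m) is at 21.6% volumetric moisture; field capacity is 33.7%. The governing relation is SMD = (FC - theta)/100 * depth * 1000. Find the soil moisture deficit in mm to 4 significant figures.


SMD = (33.7 - 21.6)/100 * 0.9959 * 1000 = 120.5 mm
Therefore the soil moisture deficit = 120.5 mm.


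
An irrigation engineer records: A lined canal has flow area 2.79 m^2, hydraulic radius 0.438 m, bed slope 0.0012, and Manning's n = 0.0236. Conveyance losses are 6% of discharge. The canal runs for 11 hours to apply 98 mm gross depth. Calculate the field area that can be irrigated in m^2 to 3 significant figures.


Approach: apply Manning's equation with a conveyance and depth budget, Q = (1/n)*A*R^(2/3)*S^(1/2); Q_field = Q*(1-loss); Area = Q_field*t/(d/1000).
Step 1 — canal discharge (Manning's equation):
  Q = (1/0.0236) * 2.79 * 0.438^(2/3) * 0.0012^(1/2) = 2.3619 m^3/s
Step 2 — delivered flow: Q_field = 2.3619*(1 - 6/100) = 2.2202 m^3/s
Step 3 — volume delivered: V = 2.2202 * 11*3600 = 87920 m^3
Step 4 — area served: A = V / (depth/1000) = 87920 / 0.098 = 897000 m^2
Therefore the field area that can be irrigated = 897000 m^2.


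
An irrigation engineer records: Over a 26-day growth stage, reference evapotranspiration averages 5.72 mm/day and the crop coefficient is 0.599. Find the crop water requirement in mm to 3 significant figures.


Approach: apply the crop water requirement relation, CWR = ET0 * Kc * days.
CWR = 5.72 * 0.599 * 26 = 89.1 mm
Therefore the crop water requirement = 89.1 mm.


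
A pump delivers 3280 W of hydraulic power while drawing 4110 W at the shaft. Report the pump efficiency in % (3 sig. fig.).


Approach: apply the efficiency ratio, eta = (P_out/P_in)*100.
eta = (3280 / 4110) * 100 = 79.8 %
Therefore the pump efficiency = 79.8 %.


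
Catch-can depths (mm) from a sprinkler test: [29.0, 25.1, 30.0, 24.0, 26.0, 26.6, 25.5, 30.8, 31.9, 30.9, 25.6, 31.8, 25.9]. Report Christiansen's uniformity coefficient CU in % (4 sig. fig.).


Approach: apply Christiansen's uniformity coefficient, CU = (1 - mean_abs_deviation/mean)*100.
mean = 27.9308 mm
mean |d_i - mean| = 2.58698 mm
CU = (1 - 2.58698/27.9308)*100 = 90.74 %
Therefore Christiansen's uniformity coefficient CU = 90.74 %.


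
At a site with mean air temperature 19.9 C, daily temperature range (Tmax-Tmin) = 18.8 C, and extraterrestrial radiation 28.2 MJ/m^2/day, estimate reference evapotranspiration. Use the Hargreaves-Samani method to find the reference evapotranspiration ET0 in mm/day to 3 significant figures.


Approach: apply the Hargreaves-Samani method, ET0 = 0.0023*(Tmean+17.8)*sqrt(Tmax-Tmin)*0.408*Ra.
ET0 = 0.0023*(19.9+17.8)*sqrt(18.8)*0.408*28.2 = 4.33 mm/day
Therefore the reference evapotranspiration ET0 = 4.33 mm/day.


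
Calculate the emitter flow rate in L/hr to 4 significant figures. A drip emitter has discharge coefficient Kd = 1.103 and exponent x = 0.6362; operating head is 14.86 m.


Approach: apply the emitter characteristic equation, q = Kd * h^x.
q = 1.103 * 14.86^0.6362 = 6.141 L/hr
Therefore the emitter flow rate = 6.141 L/hr.


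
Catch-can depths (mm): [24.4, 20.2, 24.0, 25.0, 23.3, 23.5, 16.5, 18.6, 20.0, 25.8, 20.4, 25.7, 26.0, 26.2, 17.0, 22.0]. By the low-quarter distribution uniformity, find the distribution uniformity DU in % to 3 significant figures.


Approach: apply the low-quarter distribution uniformity, DU = (mean of lowest quarter of readings / overall mean)*100.
sorted lowest 4 of 16: [16.5, 17.0, 18.6, 20.0] -> mean = 18.025 mm
overall mean = 22.413 mm
DU = (18.025/22.413)*100 = 80.4 %
Therefore the distribution uniformity DU = 80.4 %.


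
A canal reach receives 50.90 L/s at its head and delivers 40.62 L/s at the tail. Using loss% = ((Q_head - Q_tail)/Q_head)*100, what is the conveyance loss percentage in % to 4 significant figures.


loss = ((50.90 - 40.62)/50.90)*100 = 20.20 %
Therefore the conveyance loss percentage = 20.20 %.


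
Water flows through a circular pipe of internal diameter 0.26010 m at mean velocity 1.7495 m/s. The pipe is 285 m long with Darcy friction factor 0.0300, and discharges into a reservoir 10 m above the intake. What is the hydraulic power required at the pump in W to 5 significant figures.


Approach: apply continuity + Darcy-Weisbach + hydraulic power, Q = A*v; hf = f*(L/D)*(v^2/(2g)); H = static + hf; P = rho*g*Q*H.
Step 1 — flow rate (continuity, Q = A*v):
  A = pi*(0.26010/2)^2 = 0.05313376 m^2
  Q = 0.05313376 * 1.7495 = 0.09295752 m^3/s
Step 2 — friction head loss (Darcy-Weisbach):
  hf = 0.0300 * (285/0.26010) * (1.7495^2 / (2*9.81))
  hf = 5.128078 m
Step 3 — total head: H = 10 + 5.128078 = 15.12808 m
Step 4 — hydraulic power (P = rho*g*Q*H):
  P = 1000 * 9.81 * 0.09295752 * 15.12808 = 13795 W
Therefore the hydraulic power required at the pump = 13795 W.


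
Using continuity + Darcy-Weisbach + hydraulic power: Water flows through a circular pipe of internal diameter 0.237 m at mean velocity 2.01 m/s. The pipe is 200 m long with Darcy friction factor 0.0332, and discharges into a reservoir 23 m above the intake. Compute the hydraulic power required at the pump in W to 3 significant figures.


Approach: apply continuity + Darcy-Weisbach + hydraulic power, Q = A*v; hf = f*(L/D)*(v^2/(2g)); H = static + hf; P = rho*g*Q*H.
Step 1 — flow rate (continuity, Q = A*v):
  A = pi*(0.237/2)^2 = 0.044115 m^2
  Q = 0.044115 * 2.01 = 0.088671 m^3/s
Step 2 — friction head loss (Darcy-Weisbach):
  hf = 0.0332 * (200/0.237) * (2.01^2 / (2*9.81))
  hf = 5.7692 m
Step 3 — total head: H = 23 + 5.7692 = 28.769 m
Step 4 — hydraulic power (P = rho*g*Q*H):
  P = 1000 * 9.81 * 0.088671 * 28.769 = 25000 W
Therefore the hydraulic power required at the pump = 25000 W.


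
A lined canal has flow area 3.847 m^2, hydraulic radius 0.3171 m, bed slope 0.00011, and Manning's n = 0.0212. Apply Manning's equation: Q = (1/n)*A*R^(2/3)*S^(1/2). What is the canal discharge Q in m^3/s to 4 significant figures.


Q = (1/0.0212) * 3.847 * 0.3171^(2/3) * 0.00011^(1/2) = 0.8850 m^3/s
Therefore the canal discharge Q = 0.8850 m^3/s.


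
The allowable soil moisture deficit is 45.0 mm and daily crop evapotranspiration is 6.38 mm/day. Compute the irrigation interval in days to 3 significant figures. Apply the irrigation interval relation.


Approach: apply the irrigation interval relation, interval = SMD / ETc.
interval = 45.0 / 6.38 = 7.05 days
Therefore the irrigation interval = 7.05 days.


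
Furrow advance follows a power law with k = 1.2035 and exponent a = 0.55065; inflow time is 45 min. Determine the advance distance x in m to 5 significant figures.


Approach: apply the power-law advance function, x = k*t^a.
x = 1.2035 * 45^0.55065 = 9.7901 m
Therefore the advance distance x = 9.7901 m.


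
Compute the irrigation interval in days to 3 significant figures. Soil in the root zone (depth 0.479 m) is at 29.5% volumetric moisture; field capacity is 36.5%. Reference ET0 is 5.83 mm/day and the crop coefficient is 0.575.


Approach: apply soil-water budget scheduling, SMD = (FC-theta)/100*depth*1000; ETc = ET0*Kc; interval = SMD/ETc.
Step 1 — soil moisture deficit:
  SMD = (36.5 - 29.5)/100 * 0.479 * 1000 = 33.530 mm
Step 2 — daily crop ET (ETc = ET0*Kc):
  ETc = 5.83 * 0.575 = 3.3522 mm/day
Step 3 — irrigation interval (SMD/ETc):
  interval = 33.530 / 3.3522 = 10.0 days
Therefore the irrigation interval = 10.0 days.


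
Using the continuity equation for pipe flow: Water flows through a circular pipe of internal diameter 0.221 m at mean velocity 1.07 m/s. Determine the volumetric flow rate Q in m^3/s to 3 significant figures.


Approach: apply the continuity equation for pipe flow, Q = A * v with A = pi*(D/2)^2.
A = pi*(0.221/2)^2 = 0.038360 m^2
Q = 0.038360 * 1.07 = 0.0410 m^3/s
Therefore the volumetric flow rate Q = 0.0410 m^3/s.


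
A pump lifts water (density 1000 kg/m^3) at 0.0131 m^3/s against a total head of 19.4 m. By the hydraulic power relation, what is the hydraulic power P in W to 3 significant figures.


Approach: apply the hydraulic power relation, P = rho*g*Q*H.
P = 1000 * 9.81 * 0.0131 * 19.4 = 2490 W
Therefore the hydraulic power P = 2490 W.


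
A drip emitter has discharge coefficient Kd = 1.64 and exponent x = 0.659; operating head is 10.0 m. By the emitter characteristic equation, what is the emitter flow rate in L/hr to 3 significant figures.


Approach: apply the emitter characteristic equation, q = Kd * h^x.
q = 1.64 * 10.0^0.659 = 7.48 L/hr
Therefore the emitter flow rate = 7.48 L/hr.


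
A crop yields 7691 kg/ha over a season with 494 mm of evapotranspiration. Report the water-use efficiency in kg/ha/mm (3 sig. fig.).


Approach: apply the water-use efficiency ratio, WUE = yield/ET.
WUE = 7691 / 494 = 15.6 kg/ha/mm
Therefore the water-use efficiency = 15.6 kg/ha/mm.


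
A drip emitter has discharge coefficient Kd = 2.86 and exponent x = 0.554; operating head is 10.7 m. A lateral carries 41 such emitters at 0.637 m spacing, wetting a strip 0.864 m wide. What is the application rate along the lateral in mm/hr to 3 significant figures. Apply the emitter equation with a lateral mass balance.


Approach: apply the emitter equation with a lateral mass balance, q = Kd*h^x; Q = n*q; rate = Q/(n*spacing*width).
Step 1 — single emitter flow (q = Kd*h^x):
  q = 2.86 * 10.7^0.554 = 10.633 L/hr
Step 2 — total lateral flow: Q = 41 * 10.633 = 435.94 L/hr
Step 3 — wetted area: A = 41 * 0.637 * 0.864 = 22.565 m^2
Step 4 — application rate: Q/A = 435.94/22.565 = 19.3 mm/hr
Therefore the application rate along the lateral = 19.3 mm/hr.


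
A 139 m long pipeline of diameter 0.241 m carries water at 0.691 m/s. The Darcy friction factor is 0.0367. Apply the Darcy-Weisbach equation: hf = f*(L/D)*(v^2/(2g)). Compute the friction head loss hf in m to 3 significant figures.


hf = 0.0367 * (139/0.241) * (0.691^2 / (2*9.81))
hf = 0.515 m
Therefore the friction head loss hf = 0.515 m.


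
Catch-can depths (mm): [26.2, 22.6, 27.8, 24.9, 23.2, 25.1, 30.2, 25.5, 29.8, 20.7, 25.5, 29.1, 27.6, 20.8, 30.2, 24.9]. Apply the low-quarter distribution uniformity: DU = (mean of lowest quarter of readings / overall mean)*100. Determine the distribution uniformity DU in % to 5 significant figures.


sorted lowest 4 of 16: [20.7, 20.8, 22.6, 23.2] -> mean = 21.82500 mm
overall mean = 25.88125 mm
DU = (21.82500/25.88125)*100 = 84.327 %
Therefore the distribution uniformity DU = 84.327 %.


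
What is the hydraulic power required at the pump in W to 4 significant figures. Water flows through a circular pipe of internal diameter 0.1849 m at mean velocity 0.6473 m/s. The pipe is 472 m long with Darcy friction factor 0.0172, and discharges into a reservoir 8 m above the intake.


Approach: apply continuity + Darcy-Weisbach + hydraulic power, Q = A*v; hf = f*(L/D)*(v^2/(2g)); H = static + hf; P = rho*g*Q*H.
Step 1 — flow rate (continuity, Q = A*v):
  A = pi*(0.1849/2)^2 = 0.0268512 m^2
  Q = 0.0268512 * 0.6473 = 0.0173808 m^3/s
Step 2 — friction head loss (Darcy-Weisbach):
  hf = 0.0172 * (472/0.1849) * (0.6473^2 / (2*9.81))
  hf = 0.937661 m
Step 3 — total head: H = 8 + 0.937661 = 8.93766 m
Step 4 — hydraulic power (P = rho*g*Q*H):
  P = 1000 * 9.81 * 0.0173808 * 8.93766 = 1524 W
Therefore the hydraulic power required at the pump = 1524 W.


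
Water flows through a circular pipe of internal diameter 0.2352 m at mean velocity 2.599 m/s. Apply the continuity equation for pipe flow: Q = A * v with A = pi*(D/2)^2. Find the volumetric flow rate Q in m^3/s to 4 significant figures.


A = pi*(0.2352/2)^2 = 0.0434475 m^2
Q = 0.0434475 * 2.599 = 0.1129 m^3/s
Therefore the volumetric flow rate Q = 0.1129 m^3/s.


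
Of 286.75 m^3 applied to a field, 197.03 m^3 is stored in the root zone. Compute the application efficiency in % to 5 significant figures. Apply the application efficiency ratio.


Approach: apply the application efficiency ratio, Ea = (stored/applied)*100.
Ea = (197.03/286.75)*100 = 68.711 %
Therefore the application efficiency = 68.711 %.


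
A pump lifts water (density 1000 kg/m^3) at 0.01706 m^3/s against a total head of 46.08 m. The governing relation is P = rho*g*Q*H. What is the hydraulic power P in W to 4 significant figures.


P = 1000 * 9.81 * 0.01706 * 46.08 = 7712 W
Therefore the hydraulic power P = 7712 W.


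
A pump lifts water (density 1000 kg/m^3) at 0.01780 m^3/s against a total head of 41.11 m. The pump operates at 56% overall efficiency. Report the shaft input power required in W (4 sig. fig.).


Approach: apply hydraulic power then efficiency conversion, P = rho*g*Q*H; P_in = P/eta.
Step 1 — hydraulic power (P = rho*g*Q*H):
  P = 1000 * 9.81 * 0.01780 * 41.11 = 7178.55 W
Step 2 — input power: P_in = P/eta = 7178.55 / 0.56 = 12820 W
Therefore the shaft input power required = 12820 W.


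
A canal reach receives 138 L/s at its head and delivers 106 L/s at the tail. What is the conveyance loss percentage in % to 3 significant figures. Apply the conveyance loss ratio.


Approach: apply the conveyance loss ratio, loss% = ((Q_head - Q_tail)/Q_head)*100.
loss = ((138 - 106)/138)*100 = 23.2 %
Therefore the conveyance loss percentage = 23.2 %.


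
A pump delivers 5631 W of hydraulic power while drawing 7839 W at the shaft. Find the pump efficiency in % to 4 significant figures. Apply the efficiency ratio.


Approach: apply the efficiency ratio, eta = (P_out/P_in)*100.
eta = (5631 / 7839) * 100 = 71.83 %
Therefore the pump efficiency = 71.83 %.


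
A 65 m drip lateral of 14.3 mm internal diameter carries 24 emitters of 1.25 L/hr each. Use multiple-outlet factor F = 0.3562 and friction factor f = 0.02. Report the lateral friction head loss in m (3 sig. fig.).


Approach: apply Darcy-Weisbach with the multiple-outlet F-factor, Q = n*q/(3600*1000) m^3/s; v = Q/A; hf = F*f*(L/D)*(v^2/(2g)).
Q = 24*1.25/(3600*1000) = 8.3333e-06 m^3/s
A = pi*(14.3e-3/2)^2 = 1.6061e-04 m^2, so v = Q/A = 0.051887 m/s
hf = 0.3562*0.02*(65/0.0143)*(0.051887^2/(2*9.81)) = 0.00444 m
Therefore the lateral friction head loss = 0.00444 m.


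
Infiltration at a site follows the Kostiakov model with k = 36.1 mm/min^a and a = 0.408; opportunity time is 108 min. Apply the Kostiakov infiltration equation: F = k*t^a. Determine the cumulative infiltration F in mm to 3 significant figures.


F = 36.1 * 108^0.408 = 244 mm
Therefore the cumulative infiltration F = 244 mm.


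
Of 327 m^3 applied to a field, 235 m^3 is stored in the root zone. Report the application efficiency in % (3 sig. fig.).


Approach: apply the application efficiency ratio, Ea = (stored/applied)*100.
Ea = (235/327)*100 = 71.9 %
Therefore the application efficiency = 71.9 %.


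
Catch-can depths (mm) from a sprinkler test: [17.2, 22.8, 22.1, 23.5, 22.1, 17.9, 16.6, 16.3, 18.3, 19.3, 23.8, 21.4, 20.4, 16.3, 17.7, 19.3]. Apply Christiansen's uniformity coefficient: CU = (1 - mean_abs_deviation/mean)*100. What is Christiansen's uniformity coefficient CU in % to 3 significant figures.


mean = 19.688 mm
mean |d_i - mean| = 2.2859 mm
CU = (1 - 2.2859/19.688)*100 = 88.4 %
Therefore Christiansen's uniformity coefficient CU = 88.4 %.


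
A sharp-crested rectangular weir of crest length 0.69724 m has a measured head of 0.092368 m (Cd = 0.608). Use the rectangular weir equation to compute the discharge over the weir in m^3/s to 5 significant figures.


Approach: apply the rectangular weir equation, Q = (2/3)*Cd*L*sqrt(2g)*H^1.5.
Q = (2/3)*0.608*0.69724*sqrt(2*9.81)*0.092368^1.5 = 0.035142 m^3/s
Therefore the discharge over the weir = 0.035142 m^3/s.


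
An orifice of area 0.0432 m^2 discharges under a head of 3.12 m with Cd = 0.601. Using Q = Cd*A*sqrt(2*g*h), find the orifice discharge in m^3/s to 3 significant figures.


Q = 0.601 * 0.0432 * sqrt(2*9.81*3.12) = 0.203 m^3/s
Therefore the orifice discharge = 0.203 m^3/s.


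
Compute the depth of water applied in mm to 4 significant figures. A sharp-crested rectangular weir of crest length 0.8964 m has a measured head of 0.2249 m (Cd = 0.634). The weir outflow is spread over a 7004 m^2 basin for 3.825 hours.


Approach: apply the rectangular weir equation with a volume-to-depth conversion, Q = (2/3)*Cd*L*sqrt(2g)*H^1.5; d = Q*t/A * 1000.
Step 1 — weir discharge:
  Q = (2/3)*0.634*0.8964*sqrt(2*9.81)*0.2249^1.5 = 0.178992 m^3/s
Step 2 — volume: V = 0.178992 * 3.825*3600 = 2464.72 m^3
Step 3 — depth: d = V/A * 1000 = 2464.72/7004 * 1000 = 351.9 mm
Therefore the depth of water applied = 351.9 mm.


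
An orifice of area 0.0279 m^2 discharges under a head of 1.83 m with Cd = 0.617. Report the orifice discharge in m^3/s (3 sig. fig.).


Approach: apply the orifice equation, Q = Cd*A*sqrt(2*g*h).
Q = 0.617 * 0.0279 * sqrt(2*9.81*1.83) = 0.103 m^3/s
Therefore the orifice discharge = 0.103 m^3/s.


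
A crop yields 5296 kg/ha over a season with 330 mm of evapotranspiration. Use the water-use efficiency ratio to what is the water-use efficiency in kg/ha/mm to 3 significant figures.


Approach: apply the water-use efficiency ratio, WUE = yield/ET.
WUE = 5296 / 330 = 16.0 kg/ha/mm
Therefore the water-use efficiency = 16.0 kg/ha/mm.


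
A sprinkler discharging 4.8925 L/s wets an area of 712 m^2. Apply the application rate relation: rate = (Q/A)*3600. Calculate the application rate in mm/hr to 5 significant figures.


rate = (4.8925 / 712) * 3600 = 24.737 mm/hr
Therefore the application rate = 24.737 mm/hr.


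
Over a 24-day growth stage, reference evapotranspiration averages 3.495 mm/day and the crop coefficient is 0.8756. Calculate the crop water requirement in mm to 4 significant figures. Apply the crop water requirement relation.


Approach: apply the crop water requirement relation, CWR = ET0 * Kc * days.
CWR = 3.495 * 0.8756 * 24 = 73.45 mm
Therefore the crop water requirement = 73.45 mm.


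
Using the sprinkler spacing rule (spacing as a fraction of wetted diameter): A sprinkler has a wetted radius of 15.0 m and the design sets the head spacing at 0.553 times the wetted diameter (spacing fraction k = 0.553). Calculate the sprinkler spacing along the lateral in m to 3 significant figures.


Approach: apply the sprinkler spacing rule (spacing as a fraction of wetted diameter), S = k*(2*R).
S = 0.553 * (2 * 15.0) = 16.6 m
Therefore the sprinkler spacing along the lateral = 16.6 m.
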